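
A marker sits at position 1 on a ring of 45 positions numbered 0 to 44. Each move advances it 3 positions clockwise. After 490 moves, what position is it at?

31

490·3 = 1470.
Dividing 1470 by 45 gives quotient 32 and remainder 30.
(1 + 30) mod 45 = 31.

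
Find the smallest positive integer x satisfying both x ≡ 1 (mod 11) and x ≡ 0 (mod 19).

Since 19·7 ≡ 1 (mod 11), take x = 0 + 19·((1−0)·7 mod 11) = 0 + 19·7 = 133.
Check: 133 mod 11 = 1, 133 mod 19 = 0.

133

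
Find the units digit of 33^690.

Powers of 3 mod 10 repeat with period 4: 3, 9, 7, 1.
690 mod 4 = 2, so the last digit matches 3^2 = 9.

9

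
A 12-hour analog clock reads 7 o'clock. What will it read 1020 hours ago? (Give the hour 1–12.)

7

Dividing 1020 by 12 gives quotient 85 and remainder 0.
7 − 0 → 7 on a 12-hour dial.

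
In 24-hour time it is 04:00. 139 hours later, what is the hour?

23

139 − 5·24 = 19, so 139 ≡ 19 (mod 24).
(4 + 19) mod 24 = 23.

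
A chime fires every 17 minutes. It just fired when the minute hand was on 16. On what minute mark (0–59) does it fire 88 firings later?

88·17 = 1496.
Dividing 1496 by 60 gives quotient 24 and remainder 56.
(16 + 56) mod 60 = 12.

12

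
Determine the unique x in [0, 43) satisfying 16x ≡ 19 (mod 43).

20

16⁻¹ ≡ 35 (mod 43) because 16·35 = 560 = 13·43 + 1.
So x ≡ 35·19 = 665 ≡ 20 (mod 43).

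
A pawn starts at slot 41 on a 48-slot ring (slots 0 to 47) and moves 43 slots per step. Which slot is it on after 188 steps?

188·43 = 8084.
8084 − 168·48 = 20, so 8084 ≡ 20 (mod 48).
(41 + 20) mod 48 = 13.

13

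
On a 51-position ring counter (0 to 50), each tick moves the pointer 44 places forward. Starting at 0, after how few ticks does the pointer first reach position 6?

21

The inverse of 44 mod 51 is 29 (since 44·29 = 1276 ≡ 1).
Multiplying both sides by 29: x ≡ 29·6 = 174 ≡ 21 (mod 51).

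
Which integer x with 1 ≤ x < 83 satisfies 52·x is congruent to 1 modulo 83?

8

52·8 = 416 = 5·83 + 1, so 52⁻¹ ≡ 8 (mod 83).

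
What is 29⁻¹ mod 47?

29·13 = 377 = 8·47 + 1, so 29⁻¹ ≡ 13 (mod 47).

13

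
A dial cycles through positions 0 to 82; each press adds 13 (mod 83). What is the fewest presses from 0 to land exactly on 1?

13·32 = 416 = 5·83 + 1, so 13⁻¹ ≡ 32 (mod 83).

32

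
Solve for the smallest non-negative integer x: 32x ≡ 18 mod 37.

26

The inverse of 32 mod 37 is 22 (since 32·22 = 704 ≡ 1).
So x ≡ 22·18 = 396 ≡ 26 (mod 37).
Check: 32·26 = 832 = 22·37 + 18.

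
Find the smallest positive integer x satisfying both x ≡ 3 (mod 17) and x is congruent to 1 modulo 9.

Since 9·2 ≡ 1 (mod 17), take x = 1 + 9·((3−1)·2 mod 17) = 1 + 9·4 = 37.
Check: 37 mod 17 = 3, 37 mod 9 = 1.

37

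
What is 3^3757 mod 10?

3

The units digit of 3^n cycles with period 4: 3, 9, 7, 1, …
3757 leaves remainder 1 on division by 4, so 3^3757 ends in 3.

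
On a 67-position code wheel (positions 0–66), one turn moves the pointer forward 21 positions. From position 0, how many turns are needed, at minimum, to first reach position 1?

21·16 = 336 = 5·67 + 1, so 21⁻¹ ≡ 16 (mod 67).

16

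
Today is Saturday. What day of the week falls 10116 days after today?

Sunday

10116 mod 7 = 1 (since 1445·7 = 10115).
Saturday + 1 day → Sunday.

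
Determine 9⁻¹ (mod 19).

17

19 = 2·9 + 1
9 = 9·1 + 0
Back-substituting gives 9·17 ≡ 1 (mod 19).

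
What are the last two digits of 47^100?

By repeated squaring mod 100: 47^1≡47, 47^2≡9, 47^4≡81, 47^8≡61, 47^16≡21, 47^32≡41, 47^64≡81.
Since 100 = 4 + 32 + 64 in binary, 47^100 ≡ 81·41·81 ≡ 1 (mod 100).

01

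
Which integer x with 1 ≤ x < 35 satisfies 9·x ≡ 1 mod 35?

9·4 = 36 = 1·35 + 1, so 9⁻¹ ≡ 4 (mod 35).

4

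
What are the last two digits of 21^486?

21

Square-and-reduce mod 100: 21^1≡21, 21^2≡41, 21^4≡81, 21^8≡61, 21^16≡21, 21^32≡41, 21^64≡81, 21^128≡61, 21^256≡21.
Since 486 = 2 + 4 + 32 + 64 + 128 + 256 in binary, 21^486 ≡ 41·81·41·81·61·21 ≡ 21 (mod 100).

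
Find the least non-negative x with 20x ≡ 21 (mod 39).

The inverse of 20 mod 39 is 2 (since 20·2 = 40 ≡ 1).
So x ≡ 2·21 = 42 ≡ 3 (mod 39).
Check: 20·3 = 60 = 1·39 + 21.

3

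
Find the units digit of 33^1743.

The units digit of 33^n cycles with period 4: 3, 9, 7, 1, …
1743 mod 4 = 3, so the last digit matches 3^3 = 7.

7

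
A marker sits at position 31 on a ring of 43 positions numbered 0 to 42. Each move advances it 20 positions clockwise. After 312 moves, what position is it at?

36

312·20 = 6240.
6240 = 145·43 + 5, so 6240 mod 43 = 5.
(31 + 5) mod 43 = 36.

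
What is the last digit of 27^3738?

9

The units digit of 27^n cycles with period 4: 7, 9, 3, 1, …
3738 mod 4 = 2, so the last digit matches 7^2 = 9.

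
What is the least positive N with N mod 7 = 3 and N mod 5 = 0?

x ≡ 0 (mod 5) gives x ∈ {0, 5, 10}.
The first of these with x mod 7 = 3 is 10.

10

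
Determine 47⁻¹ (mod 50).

50 = 1·47 + 3
47 = 15·3 + 2
3 = 1·2 + 1
2 = 2·1 + 0
Back-substituting gives 47·33 ≡ 1 (mod 50).

33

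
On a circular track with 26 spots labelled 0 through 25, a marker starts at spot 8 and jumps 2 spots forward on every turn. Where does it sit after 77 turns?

6

77·2 = 154.
154 = 5·26 + 24, so 154 mod 26 = 24.
(8 + 24) mod 26 = 6.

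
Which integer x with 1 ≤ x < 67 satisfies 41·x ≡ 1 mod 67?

18

67 = 1·41 + 26
41 = 1·26 + 15
26 = 1·15 + 11
15 = 1·11 + 4
11 = 2·4 + 3
4 = 1·3 + 1
3 = 3·1 + 0
Back-substituting gives 41·18 ≡ 1 (mod 67).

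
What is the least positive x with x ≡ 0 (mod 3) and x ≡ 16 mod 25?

Since 25·1 ≡ 1 (mod 3), take x = 16 + 25·((0−16)·1 mod 3) = 16 + 25·2 = 66.
Check: 66 mod 3 = 0, 66 mod 25 = 16.

66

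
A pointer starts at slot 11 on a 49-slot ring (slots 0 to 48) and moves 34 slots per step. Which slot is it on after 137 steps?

137·34 = 4658.
Dividing 4658 by 49 gives quotient 95 and remainder 3.
(11 + 3) mod 49 = 14.

14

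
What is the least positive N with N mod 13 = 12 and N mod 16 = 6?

38

x ≡ 12 (mod 13) gives x ∈ {12, 25, 38}.
The first of these with x mod 16 = 6 is 38.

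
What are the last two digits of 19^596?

81

Successive squares of 19 mod 100: 19^1≡19, 19^2≡61, 19^4≡21, 19^8≡41, 19^16≡81, 19^32≡61, 19^64≡21, 19^128≡41, 19^256≡81, 19^512≡61.
596 = 4 + 16 + 64 + 512, so 19^596 ≡ 21·81·21·61 ≡ 81 (mod 100).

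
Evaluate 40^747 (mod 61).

By repeated squaring mod 61: 40^1≡40, 40^2≡14, 40^4≡13, 40^8≡47, 40^16≡13, 40^32≡47, 40^64≡13, 40^128≡47, 40^256≡13, 40^512≡47.
Since 747 = 1 + 2 + 8 + 32 + 64 + 128 + 512 in binary, 40^747 ≡ 40·14·47·47·13·47·47 ≡ 11 (mod 61).

11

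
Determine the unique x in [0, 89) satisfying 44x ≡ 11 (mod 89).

67

The inverse of 44 mod 89 is 87 (since 44·87 = 3828 ≡ 1).
Multiplying both sides by 87: x ≡ 87·11 = 957 ≡ 67 (mod 89).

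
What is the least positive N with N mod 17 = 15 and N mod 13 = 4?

Since 13·4 ≡ 1 (mod 17), take x = 4 + 13·((15−4)·4 mod 17) = 4 + 13·10 = 134.
Check: 134 mod 17 = 15, 134 mod 13 = 4.

134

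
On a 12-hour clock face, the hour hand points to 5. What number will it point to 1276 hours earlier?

1276 = 106·12 + 4, so 1276 mod 12 = 4.
5 − 4 → 1 on a 12-hour dial.

1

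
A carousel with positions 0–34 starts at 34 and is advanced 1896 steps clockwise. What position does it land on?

5

1896 = 54·35 + 6, so 1896 mod 35 = 6.
(34 + 6) mod 35 = 5.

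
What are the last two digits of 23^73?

83

Square-and-reduce mod 100: 23^1≡23, 23^2≡29, 23^4≡41, 23^8≡81, 23^16≡61, 23^32≡21, 23^64≡41.
73 = 1 + 8 + 64, so 23^73 ≡ 23·81·41 ≡ 83 (mod 100).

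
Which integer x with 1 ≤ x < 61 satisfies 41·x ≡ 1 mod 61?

41·3 = 123 = 2·61 + 1, so 41⁻¹ ≡ 3 (mod 61).

3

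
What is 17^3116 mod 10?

Powers of 7 mod 10 repeat with period 4: 7, 9, 3, 1.
3116 leaves remainder 0 on division by 4, so 17^3116 ends in 1.

1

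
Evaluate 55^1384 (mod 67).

Square-and-reduce mod 67: 55^1≡55, 55^2≡10, 55^4≡33, 55^8≡17, 55^16≡21, 55^32≡39, 55^64≡47, 55^128≡65, 55^256≡4, 55^512≡16, 55^1024≡55.
Since 1384 = 8 + 32 + 64 + 256 + 1024 in binary, 55^1384 ≡ 17·39·47·4·55 ≡ 47 (mod 67).

47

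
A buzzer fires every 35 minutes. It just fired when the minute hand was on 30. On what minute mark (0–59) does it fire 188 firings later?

10

188·35 = 6580.
6580 mod 60 = 40 (since 109·60 = 6540).
(30 + 40) mod 60 = 10.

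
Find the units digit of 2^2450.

Last digits of 2^n: 2, 4, 8, 6 (period 4).
2450 mod 4 = 2, so the last digit matches 2^2 = 4.

4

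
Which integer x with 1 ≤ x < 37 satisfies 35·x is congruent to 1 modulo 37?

37 = 1·35 + 2
35 = 17·2 + 1
2 = 2·1 + 0
Back-substituting gives 35·18 ≡ 1 (mod 37).

18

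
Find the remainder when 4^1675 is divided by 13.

4

Square-and-reduce mod 13: 4^1≡4, 4^2≡3, 4^4≡9, 4^8≡3, 4^16≡9, 4^32≡3, 4^64≡9, 4^128≡3, 4^256≡9, 4^512≡3, 4^1024≡9.
Since 1675 = 1 + 2 + 8 + 128 + 512 + 1024 in binary, 4^1675 ≡ 4·3·3·3·3·9 ≡ 4 (mod 13).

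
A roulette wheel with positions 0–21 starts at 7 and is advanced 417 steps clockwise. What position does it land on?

Dividing 417 by 22 gives quotient 18 and remainder 21.
(7 + 21) mod 22 = 6.

6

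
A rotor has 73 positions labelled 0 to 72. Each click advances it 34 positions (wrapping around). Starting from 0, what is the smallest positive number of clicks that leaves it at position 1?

73 = 2·34 + 5
34 = 6·5 + 4
5 = 1·4 + 1
4 = 4·1 + 0
Back-substituting gives 34·58 ≡ 1 (mod 73).

58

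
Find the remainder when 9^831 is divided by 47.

24

Successive squares of 9 mod 47: 9^1≡9, 9^2≡34, 9^4≡28, 9^8≡32, 9^16≡37, 9^32≡6, 9^64≡36, 9^128≡27, 9^256≡24, 9^512≡12.
Since 831 = 1 + 2 + 4 + 8 + 16 + 32 + 256 + 512 in binary, 9^831 ≡ 9·34·28·32·37·6·24·12 ≡ 24 (mod 47).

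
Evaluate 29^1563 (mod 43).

Square-and-reduce mod 43: 29^1≡29, 29^2≡24, 29^4≡17, 29^8≡31, 29^16≡15, 29^32≡10, 29^64≡14, 29^128≡24, 29^256≡17, 29^512≡31, 29^1024≡15.
Since 1563 = 1 + 2 + 8 + 16 + 512 + 1024 in binary, 29^1563 ≡ 29·24·31·15·31·15 ≡ 39 (mod 43).

39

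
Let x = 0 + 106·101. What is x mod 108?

106·101 = 10706.
10706 mod 108 = 14 (since 99·108 = 10692).
(0 + 14) mod 108 = 14.

14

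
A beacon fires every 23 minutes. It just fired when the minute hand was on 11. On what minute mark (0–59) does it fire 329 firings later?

18

329·23 = 7567.
7567 mod 60 = 7 (since 126·60 = 7560).
(11 + 7) mod 60 = 18.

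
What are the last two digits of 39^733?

19

Square-and-reduce mod 100: 39^1≡39, 39^2≡21, 39^4≡41, 39^8≡81, 39^16≡61, 39^32≡21, 39^64≡41, 39^128≡81, 39^256≡61, 39^512≡21.
733 = 1 + 4 + 8 + 16 + 64 + 128 + 512, so 39^733 ≡ 39·41·81·61·41·81·21 ≡ 19 (mod 100).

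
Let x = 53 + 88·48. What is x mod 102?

95

88·48 = 4224.
4224 mod 102 = 42 (since 41·102 = 4182).
(53 + 42) mod 102 = 95.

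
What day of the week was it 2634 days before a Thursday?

Tuesday

2634 − 376·7 = 2, so 2634 ≡ 2 (mod 7).
Thursday − 2 days → Tuesday.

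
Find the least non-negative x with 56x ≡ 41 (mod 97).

96

56⁻¹ ≡ 26 (mod 97) because 56·26 = 1456 = 15·97 + 1.
Multiplying both sides by 26: x ≡ 26·41 = 1066 ≡ 96 (mod 97).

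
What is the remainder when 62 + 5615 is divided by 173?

5615 − 32·173 = 79, so 5615 ≡ 79 (mod 173).
(62 + 79) mod 173 = 141.

141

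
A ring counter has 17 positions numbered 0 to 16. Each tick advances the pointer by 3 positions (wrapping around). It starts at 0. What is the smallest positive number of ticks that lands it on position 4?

The inverse of 3 mod 17 is 6 (since 3·6 = 18 ≡ 1).
Multiplying both sides by 6: x ≡ 6·4 = 24 ≡ 7 (mod 17).

7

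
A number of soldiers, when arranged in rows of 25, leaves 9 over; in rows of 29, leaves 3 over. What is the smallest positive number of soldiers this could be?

x ≡ 9 (mod 25) gives x ∈ {9, 34, 59, 84, 109, 134, 159, 184, …}.
The first of these with x mod 29 = 3 is 409.

409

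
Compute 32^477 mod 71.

By repeated squaring mod 71: 32^1≡32, 32^2≡30, 32^4≡48, 32^8≡32, 32^16≡30, 32^32≡48, 32^64≡32, 32^128≡30, 32^256≡48.
Since 477 = 1 + 4 + 8 + 16 + 64 + 128 + 256 in binary, 32^477 ≡ 32·48·32·30·32·30·48 ≡ 32 (mod 71).

32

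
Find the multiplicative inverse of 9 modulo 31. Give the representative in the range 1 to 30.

9·7 = 63 = 2·31 + 1, so 9⁻¹ ≡ 7 (mod 31).

7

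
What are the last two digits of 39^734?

41

Square-and-reduce mod 100: 39^1≡39, 39^2≡21, 39^4≡41, 39^8≡81, 39^16≡61, 39^32≡21, 39^64≡41, 39^128≡81, 39^256≡61, 39^512≡21.
734 = 2 + 4 + 8 + 16 + 64 + 128 + 512, so 39^734 ≡ 21·41·81·61·41·81·21 ≡ 41 (mod 100).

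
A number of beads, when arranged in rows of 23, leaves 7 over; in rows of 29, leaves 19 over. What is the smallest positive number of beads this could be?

628

x ≡ 7 (mod 23) gives x ∈ {7, 30, 53, 76, 99, 122, 145, 168, …}.
The first of these with x mod 29 = 19 is 628.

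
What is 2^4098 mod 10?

4

Last digits of 2^n: 2, 4, 8, 6 (period 4).
4098 mod 4 = 2, so the last digit matches 2^2 = 4.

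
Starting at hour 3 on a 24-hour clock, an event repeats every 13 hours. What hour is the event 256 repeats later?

256·13 = 3328.
Dividing 3328 by 24 gives quotient 138 and remainder 16.
(3 + 16) mod 24 = 19.

19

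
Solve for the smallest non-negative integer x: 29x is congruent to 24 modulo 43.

The inverse of 29 mod 43 is 3 (since 29·3 = 87 ≡ 1).
Multiplying both sides by 3: x ≡ 3·24 = 72 ≡ 29 (mod 43).
Check: 29·29 = 841 = 19·43 + 24.

29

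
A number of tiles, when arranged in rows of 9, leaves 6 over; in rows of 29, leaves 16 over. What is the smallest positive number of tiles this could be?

132

x ≡ 6 (mod 9) gives x ∈ {6, 15, 24, 33, 42, 51, 60, 69, …}.
The first of these with x mod 29 = 16 is 132.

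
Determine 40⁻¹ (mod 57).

10

57 = 1·40 + 17
40 = 2·17 + 6
17 = 2·6 + 5
6 = 1·5 + 1
5 = 5·1 + 0
Back-substituting gives 40·10 ≡ 1 (mod 57).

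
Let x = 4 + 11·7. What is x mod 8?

1

11·7 = 77.
77 mod 8 = 5 (since 9·8 = 72).
(4 + 5) mod 8 = 1.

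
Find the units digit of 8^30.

4

Last digits of 8^n: 8, 4, 2, 6 (period 4).
30 mod 4 = 2, so the last digit matches 8^2 = 4.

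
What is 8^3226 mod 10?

4

Last digits of 8^n: 8, 4, 2, 6 (period 4).
3226 leaves remainder 2 on division by 4, so 8^3226 ends in 4.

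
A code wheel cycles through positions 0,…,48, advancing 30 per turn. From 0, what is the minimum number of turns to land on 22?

4

The inverse of 30 mod 49 is 18 (since 30·18 = 540 ≡ 1).
Multiplying both sides by 18: x ≡ 18·22 = 396 ≡ 4 (mod 49).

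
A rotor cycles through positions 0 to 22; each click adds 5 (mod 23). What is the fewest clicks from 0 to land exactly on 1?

23 = 4·5 + 3
5 = 1·3 + 2
3 = 1·2 + 1
2 = 2·1 + 0
Back-substituting gives 5·14 ≡ 1 (mod 23).

14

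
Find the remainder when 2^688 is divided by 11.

Square-and-reduce mod 11: 2^1≡2, 2^2≡4, 2^4≡5, 2^8≡3, 2^16≡9, 2^32≡4, 2^64≡5, 2^128≡3, 2^256≡9, 2^512≡4.
Since 688 = 16 + 32 + 128 + 512 in binary, 2^688 ≡ 9·4·3·4 ≡ 3 (mod 11).

3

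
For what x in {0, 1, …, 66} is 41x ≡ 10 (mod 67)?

41⁻¹ ≡ 18 (mod 67) because 41·18 = 738 = 11·67 + 1.
So x ≡ 18·10 = 180 ≡ 46 (mod 67).
Check: 41·46 = 1886 = 28·67 + 10.

46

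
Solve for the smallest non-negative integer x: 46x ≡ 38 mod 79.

The inverse of 46 mod 79 is 67 (since 46·67 = 3082 ≡ 1).
So x ≡ 67·38 = 2546 ≡ 18 (mod 79).

18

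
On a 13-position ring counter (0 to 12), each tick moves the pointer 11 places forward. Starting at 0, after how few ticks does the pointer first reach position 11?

11⁻¹ ≡ 6 (mod 13) because 11·6 = 66 = 5·13 + 1.
So x ≡ 6·11 = 66 ≡ 1 (mod 13).

1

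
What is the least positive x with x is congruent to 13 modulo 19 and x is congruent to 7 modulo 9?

x ≡ 7 (mod 9) gives x ∈ {7, 16, 25, 34, 43, 52, 61, 70}.
The first of these with x mod 19 = 13 is 70.

70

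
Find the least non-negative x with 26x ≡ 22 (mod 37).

35

26⁻¹ ≡ 10 (mod 37) because 26·10 = 260 = 7·37 + 1.
Multiplying both sides by 10: x ≡ 10·22 = 220 ≡ 35 (mod 37).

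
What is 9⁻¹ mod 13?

3

13 = 1·9 + 4
9 = 2·4 + 1
4 = 4·1 + 0
Back-substituting gives 9·3 ≡ 1 (mod 13).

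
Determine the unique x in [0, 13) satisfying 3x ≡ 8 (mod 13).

The inverse of 3 mod 13 is 9 (since 3·9 = 27 ≡ 1).
So x ≡ 9·8 = 72 ≡ 7 (mod 13).

7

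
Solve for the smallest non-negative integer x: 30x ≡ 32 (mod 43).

24

30⁻¹ ≡ 33 (mod 43) because 30·33 = 990 = 23·43 + 1.
Multiplying both sides by 33: x ≡ 33·32 = 1056 ≡ 24 (mod 43).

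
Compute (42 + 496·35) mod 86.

496·35 = 17360.
17360 mod 86 = 74 (since 201·86 = 17286).
(42 + 74) mod 86 = 30.

30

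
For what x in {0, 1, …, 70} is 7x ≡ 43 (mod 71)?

The inverse of 7 mod 71 is 61 (since 7·61 = 427 ≡ 1).
Multiplying both sides by 61: x ≡ 61·43 = 2623 ≡ 67 (mod 71).
Check: 7·67 = 469 = 6·71 + 43.

67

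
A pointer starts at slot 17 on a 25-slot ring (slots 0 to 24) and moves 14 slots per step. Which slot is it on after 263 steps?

24

263·14 = 3682.
3682 mod 25 = 7 (since 147·25 = 3675).
(17 + 7) mod 25 = 24.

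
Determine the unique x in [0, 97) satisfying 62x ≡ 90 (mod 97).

The inverse of 62 mod 97 is 36 (since 62·36 = 2232 ≡ 1).
Multiplying both sides by 36: x ≡ 36·90 = 3240 ≡ 39 (mod 97).

39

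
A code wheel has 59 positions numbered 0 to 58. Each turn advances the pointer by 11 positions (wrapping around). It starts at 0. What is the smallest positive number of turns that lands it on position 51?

10

11⁻¹ ≡ 43 (mod 59) because 11·43 = 473 = 8·59 + 1.
Multiplying both sides by 43: x ≡ 43·51 = 2193 ≡ 10 (mod 59).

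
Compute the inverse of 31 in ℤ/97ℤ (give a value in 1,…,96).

72

31·72 = 2232 = 23·97 + 1, so 31⁻¹ ≡ 72 (mod 97).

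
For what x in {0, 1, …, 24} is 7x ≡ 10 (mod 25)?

7⁻¹ ≡ 18 (mod 25) because 7·18 = 126 = 5·25 + 1.
So x ≡ 18·10 = 180 ≡ 5 (mod 25).

5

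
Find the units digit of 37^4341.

Powers of 7 mod 10 repeat with period 4: 7, 9, 3, 1.
4341 leaves remainder 1 on division by 4, so 37^4341 ends in 7.

7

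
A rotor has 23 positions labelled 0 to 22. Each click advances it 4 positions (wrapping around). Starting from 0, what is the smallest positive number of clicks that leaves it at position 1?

4·6 = 24 = 1·23 + 1, so 4⁻¹ ≡ 6 (mod 23).

6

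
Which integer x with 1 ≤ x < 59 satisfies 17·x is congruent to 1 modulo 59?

7

59 = 3·17 + 8
17 = 2·8 + 1
8 = 8·1 + 0
Back-substituting gives 17·7 ≡ 1 (mod 59).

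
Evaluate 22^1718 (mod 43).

Square-and-reduce mod 43: 22^1≡22, 22^2≡11, 22^4≡35, 22^8≡21, 22^16≡11, 22^32≡35, 22^64≡21, 22^128≡11, 22^256≡35, 22^512≡21, 22^1024≡11.
Since 1718 = 2 + 4 + 16 + 32 + 128 + 512 + 1024 in binary, 22^1718 ≡ 11·35·11·35·11·21·11 ≡ 16 (mod 43).

16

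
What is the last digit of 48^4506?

The units digit of 48^n cycles with period 4: 8, 4, 2, 6, …
4506 mod 4 = 2, so the last digit matches 8^2 = 4.

4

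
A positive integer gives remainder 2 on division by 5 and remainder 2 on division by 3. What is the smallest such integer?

x ≡ 2 (mod 3) gives x ∈ {2}.
The first of these with x mod 5 = 2 is 2.

2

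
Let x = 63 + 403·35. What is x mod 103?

57

403·35 = 14105.
Dividing 14105 by 103 gives quotient 136 and remainder 97.
(63 + 97) mod 103 = 57.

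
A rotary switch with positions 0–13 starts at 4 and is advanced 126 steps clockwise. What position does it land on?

4

126 mod 14 = 0 (since 9·14 = 126).
(4 + 0) mod 14 = 4.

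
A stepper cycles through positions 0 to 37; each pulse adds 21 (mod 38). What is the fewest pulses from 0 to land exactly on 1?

21·29 = 609 = 16·38 + 1, so 21⁻¹ ≡ 29 (mod 38).

29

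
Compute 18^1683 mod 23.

1

Square-and-reduce mod 23: 18^1≡18, 18^2≡2, 18^4≡4, 18^8≡16, 18^16≡3, 18^32≡9, 18^64≡12, 18^128≡6, 18^256≡13, 18^512≡8, 18^1024≡18.
1683 = 1 + 2 + 16 + 128 + 512 + 1024, so 18^1683 ≡ 18·2·3·6·8·18 ≡ 1 (mod 23).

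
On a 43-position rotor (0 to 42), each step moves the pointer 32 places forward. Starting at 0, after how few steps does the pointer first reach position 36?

32⁻¹ ≡ 39 (mod 43) because 32·39 = 1248 = 29·43 + 1.
So x ≡ 39·36 = 1404 ≡ 28 (mod 43).
Check: 32·28 = 896 = 20·43 + 36.

28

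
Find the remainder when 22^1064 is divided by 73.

1

Successive squares of 22 mod 73: 22^1≡22, 22^2≡46, 22^4≡72, 22^8≡1, 22^16≡1, 22^32≡1, 22^64≡1, 22^128≡1, 22^256≡1, 22^512≡1, 22^1024≡1.
Since 1064 = 8 + 32 + 1024 in binary, 22^1064 ≡ 1·1·1 ≡ 1 (mod 73).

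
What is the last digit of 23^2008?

1

Last digits of 3^n: 3, 9, 7, 1 (period 4).
2008 leaves remainder 0 on division by 4, so 23^2008 ends in 1.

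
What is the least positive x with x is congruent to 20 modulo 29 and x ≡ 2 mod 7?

107

x ≡ 2 (mod 7) gives x ∈ {2, 9, 16, 23, 30, 37, 44, 51, …}.
The first of these with x mod 29 = 20 is 107.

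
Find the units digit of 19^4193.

9

Powers of 9 mod 10 repeat with period 2: 9, 1.
4193 mod 2 = 1, so the last digit matches 9^1 = 9.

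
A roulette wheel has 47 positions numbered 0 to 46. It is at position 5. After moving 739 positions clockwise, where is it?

39

739 = 15·47 + 34, so 739 mod 47 = 34.
(5 + 34) mod 47 = 39.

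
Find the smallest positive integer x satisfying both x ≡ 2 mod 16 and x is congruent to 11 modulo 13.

50

x ≡ 11 (mod 13) gives x ∈ {11, 24, 37, 50}.
The first of these with x mod 16 = 2 is 50.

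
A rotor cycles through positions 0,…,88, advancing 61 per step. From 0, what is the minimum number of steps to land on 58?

The inverse of 61 mod 89 is 54 (since 61·54 = 3294 ≡ 1).
So x ≡ 54·58 = 3132 ≡ 17 (mod 89).
Check: 61·17 = 1037 = 11·89 + 58.

17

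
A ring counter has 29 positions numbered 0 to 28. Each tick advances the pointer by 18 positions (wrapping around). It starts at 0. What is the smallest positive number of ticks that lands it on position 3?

The inverse of 18 mod 29 is 21 (since 18·21 = 378 ≡ 1).
Multiplying both sides by 21: x ≡ 21·3 = 63 ≡ 5 (mod 29).

5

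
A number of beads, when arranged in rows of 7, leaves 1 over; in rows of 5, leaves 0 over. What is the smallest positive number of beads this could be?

15

Since 5·3 ≡ 1 (mod 7), take x = 0 + 5·((1−0)·3 mod 7) = 0 + 5·3 = 15.
Check: 15 mod 7 = 1, 15 mod 5 = 0.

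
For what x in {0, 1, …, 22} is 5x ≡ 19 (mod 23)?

5⁻¹ ≡ 14 (mod 23) because 5·14 = 70 = 3·23 + 1.
So x ≡ 14·19 = 266 ≡ 13 (mod 23).
Check: 5·13 = 65 = 2·23 + 19.

13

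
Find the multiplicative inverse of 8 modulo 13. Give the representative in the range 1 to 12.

5

13 = 1·8 + 5
8 = 1·5 + 3
5 = 1·3 + 2
3 = 1·2 + 1
2 = 2·1 + 0
Back-substituting gives 8·5 ≡ 1 (mod 13).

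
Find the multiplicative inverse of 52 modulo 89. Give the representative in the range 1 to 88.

12

52·12 = 624 = 7·89 + 1, so 52⁻¹ ≡ 12 (mod 89).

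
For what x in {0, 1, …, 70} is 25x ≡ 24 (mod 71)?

18

The inverse of 25 mod 71 is 54 (since 25·54 = 1350 ≡ 1).
So x ≡ 54·24 = 1296 ≡ 18 (mod 71).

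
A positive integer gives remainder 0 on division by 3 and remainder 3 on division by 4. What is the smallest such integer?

x ≡ 0 (mod 3) gives x ∈ {0, 3}.
The first of these with x mod 4 = 3 is 3.

3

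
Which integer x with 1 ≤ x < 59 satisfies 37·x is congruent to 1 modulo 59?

8

59 = 1·37 + 22
37 = 1·22 + 15
22 = 1·15 + 7
15 = 2·7 + 1
7 = 7·1 + 0
Back-substituting gives 37·8 ≡ 1 (mod 59).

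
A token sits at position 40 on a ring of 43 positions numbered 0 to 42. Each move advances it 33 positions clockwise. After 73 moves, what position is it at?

73·33 = 2409.
Dividing 2409 by 43 gives quotient 56 and remainder 1.
(40 + 1) mod 43 = 41.

41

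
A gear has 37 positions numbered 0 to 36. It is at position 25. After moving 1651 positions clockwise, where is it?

1651 mod 37 = 23 (since 44·37 = 1628).
(25 + 23) mod 37 = 11.

11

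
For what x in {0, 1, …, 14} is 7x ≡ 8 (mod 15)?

14

7⁻¹ ≡ 13 (mod 15) because 7·13 = 91 = 6·15 + 1.
So x ≡ 13·8 = 104 ≡ 14 (mod 15).
Check: 7·14 = 98 = 6·15 + 8.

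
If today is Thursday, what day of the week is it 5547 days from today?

5547 − 792·7 = 3, so 5547 ≡ 3 (mod 7).
Thursday + 3 days → Sunday.

Sunday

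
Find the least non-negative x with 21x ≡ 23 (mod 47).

19

The inverse of 21 mod 47 is 9 (since 21·9 = 189 ≡ 1).
So x ≡ 9·23 = 207 ≡ 19 (mod 47).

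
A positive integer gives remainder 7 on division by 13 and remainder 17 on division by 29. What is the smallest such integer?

46

x ≡ 7 (mod 13) gives x ∈ {7, 20, 33, 46}.
The first of these with x mod 29 = 17 is 46.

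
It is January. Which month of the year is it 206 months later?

March

206 = 17·12 + 2, so 206 mod 12 = 2.
January + 2 months → March.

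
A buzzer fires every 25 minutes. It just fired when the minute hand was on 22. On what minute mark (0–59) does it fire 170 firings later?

170·25 = 4250.
4250 mod 60 = 50 (since 70·60 = 4200).
(22 + 50) mod 60 = 12.

12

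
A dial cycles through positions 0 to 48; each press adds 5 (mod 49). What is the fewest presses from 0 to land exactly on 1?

5·10 = 50 = 1·49 + 1, so 5⁻¹ ≡ 10 (mod 49).

10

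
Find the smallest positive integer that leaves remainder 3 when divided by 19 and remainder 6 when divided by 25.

231

Since 25·16 ≡ 1 (mod 19), take x = 6 + 25·((3−6)·16 mod 19) = 6 + 25·9 = 231.
Check: 231 mod 19 = 3, 231 mod 25 = 6.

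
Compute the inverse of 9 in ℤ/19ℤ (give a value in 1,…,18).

9·17 = 153 = 8·19 + 1, so 9⁻¹ ≡ 17 (mod 19).

17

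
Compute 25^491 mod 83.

10

Successive squares of 25 mod 83: 25^1≡25, 25^2≡44, 25^4≡27, 25^8≡65, 25^16≡75, 25^32≡64, 25^64≡29, 25^128≡11, 25^256≡38.
Since 491 = 1 + 2 + 8 + 32 + 64 + 128 + 256 in binary, 25^491 ≡ 25·44·65·64·29·11·38 ≡ 10 (mod 83).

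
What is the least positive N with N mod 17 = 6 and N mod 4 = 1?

57

x ≡ 1 (mod 4) gives x ∈ {1, 5, 9, 13, 17, 21, 25, 29, …}.
The first of these with x mod 17 = 6 is 57.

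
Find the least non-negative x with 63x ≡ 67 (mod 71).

36

The inverse of 63 mod 71 is 62 (since 63·62 = 3906 ≡ 1).
So x ≡ 62·67 = 4154 ≡ 36 (mod 71).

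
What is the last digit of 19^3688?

1

Last digits of 9^n: 9, 1 (period 2).
3688 leaves remainder 0 on division by 2, so 19^3688 ends in 1.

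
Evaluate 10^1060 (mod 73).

72

Successive squares of 10 mod 73: 10^1≡10, 10^2≡27, 10^4≡72, 10^8≡1, 10^16≡1, 10^32≡1, 10^64≡1, 10^128≡1, 10^256≡1, 10^512≡1, 10^1024≡1.
Since 1060 = 4 + 32 + 1024 in binary, 10^1060 ≡ 72·1·1 ≡ 72 (mod 73).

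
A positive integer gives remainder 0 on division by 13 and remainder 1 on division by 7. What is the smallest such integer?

78

x ≡ 1 (mod 7) gives x ∈ {1, 8, 15, 22, 29, 36, 43, 50, …}.
The first of these with x mod 13 = 0 is 78.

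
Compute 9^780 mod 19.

11

By repeated squaring mod 19: 9^1≡9, 9^2≡5, 9^4≡6, 9^8≡17, 9^16≡4, 9^32≡16, 9^64≡9, 9^128≡5, 9^256≡6, 9^512≡17.
780 = 4 + 8 + 256 + 512, so 9^780 ≡ 6·17·6·17 ≡ 11 (mod 19).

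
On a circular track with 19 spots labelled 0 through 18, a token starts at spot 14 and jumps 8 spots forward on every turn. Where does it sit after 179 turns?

179·8 = 1432.
1432 = 75·19 + 7, so 1432 mod 19 = 7.
(14 + 7) mod 19 = 2.

2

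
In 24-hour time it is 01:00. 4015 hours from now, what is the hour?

8

4015 − 167·24 = 7, so 4015 ≡ 7 (mod 24).
(1 + 7) mod 24 = 8.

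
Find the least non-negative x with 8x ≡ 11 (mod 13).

3

The inverse of 8 mod 13 is 5 (since 8·5 = 40 ≡ 1).
So x ≡ 5·11 = 55 ≡ 3 (mod 13).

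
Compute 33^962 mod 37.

9

Successive squares of 33 mod 37: 33^1≡33, 33^2≡16, 33^4≡34, 33^8≡9, 33^16≡7, 33^32≡12, 33^64≡33, 33^128≡16, 33^256≡34, 33^512≡9.
Since 962 = 2 + 64 + 128 + 256 + 512 in binary, 33^962 ≡ 16·33·16·34·9 ≡ 9 (mod 37).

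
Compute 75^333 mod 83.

By repeated squaring mod 83: 75^1≡75, 75^2≡64, 75^4≡29, 75^8≡11, 75^16≡38, 75^32≡33, 75^64≡10, 75^128≡17, 75^256≡40.
333 = 1 + 4 + 8 + 64 + 256, so 75^333 ≡ 75·29·11·10·40 ≡ 17 (mod 83).

17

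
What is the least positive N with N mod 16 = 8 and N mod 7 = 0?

56

x ≡ 0 (mod 7) gives x ∈ {0, 7, 14, 21, 28, 35, 42, 49, …}.
The first of these with x mod 16 = 8 is 56.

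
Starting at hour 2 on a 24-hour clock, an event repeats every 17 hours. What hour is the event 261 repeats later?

23

261·17 = 4437.
4437 − 184·24 = 21, so 4437 ≡ 21 (mod 24).
(2 + 21) mod 24 = 23.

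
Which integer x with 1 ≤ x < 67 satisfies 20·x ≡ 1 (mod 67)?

20·57 = 1140 = 17·67 + 1, so 20⁻¹ ≡ 57 (mod 67).

57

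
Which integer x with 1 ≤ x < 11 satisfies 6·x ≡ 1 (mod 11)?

2

6·2 = 12 = 1·11 + 1, so 6⁻¹ ≡ 2 (mod 11).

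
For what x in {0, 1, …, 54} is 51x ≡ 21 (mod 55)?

51⁻¹ ≡ 41 (mod 55) because 51·41 = 2091 = 38·55 + 1.
Multiplying both sides by 41: x ≡ 41·21 = 861 ≡ 36 (mod 55).

36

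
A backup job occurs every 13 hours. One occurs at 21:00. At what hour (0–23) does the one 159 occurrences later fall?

0

159·13 = 2067.
2067 = 86·24 + 3, so 2067 mod 24 = 3.
(21 + 3) mod 24 = 0.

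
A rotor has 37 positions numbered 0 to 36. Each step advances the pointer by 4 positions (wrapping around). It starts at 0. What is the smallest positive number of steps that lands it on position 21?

The inverse of 4 mod 37 is 28 (since 4·28 = 112 ≡ 1).
Multiplying both sides by 28: x ≡ 28·21 = 588 ≡ 33 (mod 37).
Check: 4·33 = 132 = 3·37 + 21.

33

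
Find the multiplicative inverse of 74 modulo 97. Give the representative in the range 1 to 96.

59

74·59 = 4366 = 45·97 + 1, so 74⁻¹ ≡ 59 (mod 97).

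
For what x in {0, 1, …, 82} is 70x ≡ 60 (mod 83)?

The inverse of 70 mod 83 is 51 (since 70·51 = 3570 ≡ 1).
Multiplying both sides by 51: x ≡ 51·60 = 3060 ≡ 72 (mod 83).
Check: 70·72 = 5040 = 60·83 + 60.

72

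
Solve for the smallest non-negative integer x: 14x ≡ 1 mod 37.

8

The inverse of 14 mod 37 is 8 (since 14·8 = 112 ≡ 1).
Multiplying both sides by 8: x ≡ 8·1 = 8 ≡ 8 (mod 37).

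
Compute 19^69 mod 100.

Successive squares of 19 mod 100: 19^1≡19, 19^2≡61, 19^4≡21, 19^8≡41, 19^16≡81, 19^32≡61, 19^64≡21.
69 = 1 + 4 + 64, so 19^69 ≡ 19·21·21 ≡ 79 (mod 100).

79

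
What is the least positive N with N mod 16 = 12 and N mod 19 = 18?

284

x ≡ 12 (mod 16) gives x ∈ {12, 28, 44, 60, 76, 92, 108, 124, …}.
The first of these with x mod 19 = 18 is 284.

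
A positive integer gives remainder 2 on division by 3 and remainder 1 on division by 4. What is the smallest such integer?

Since 4·1 ≡ 1 (mod 3), take x = 1 + 4·((2−1)·1 mod 3) = 1 + 4·1 = 5.
Check: 5 mod 3 = 2, 5 mod 4 = 1.

5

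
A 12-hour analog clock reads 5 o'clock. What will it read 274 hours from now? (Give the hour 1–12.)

Dividing 274 by 12 gives quotient 22 and remainder 10.
5 + 10 → 3 on a 12-hour dial.

3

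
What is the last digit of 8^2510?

4

Last digits of 8^n: 8, 4, 2, 6 (period 4).
2510 mod 4 = 2, so the last digit matches 8^2 = 4.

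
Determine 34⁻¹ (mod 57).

52

34·52 = 1768 = 31·57 + 1, so 34⁻¹ ≡ 52 (mod 57).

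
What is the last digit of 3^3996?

Powers of 3 mod 10 repeat with period 4: 3, 9, 7, 1.
3996 mod 4 = 0, so the last digit matches 3^4 = 1.

1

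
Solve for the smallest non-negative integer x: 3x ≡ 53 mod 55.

The inverse of 3 mod 55 is 37 (since 3·37 = 111 ≡ 1).
So x ≡ 37·53 = 1961 ≡ 36 (mod 55).

36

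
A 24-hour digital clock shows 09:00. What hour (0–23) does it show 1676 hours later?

5

1676 mod 24 = 20 (since 69·24 = 1656).
(9 + 20) mod 24 = 5.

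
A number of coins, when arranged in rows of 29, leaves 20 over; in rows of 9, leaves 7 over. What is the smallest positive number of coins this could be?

x ≡ 7 (mod 9) gives x ∈ {7, 16, 25, 34, 43, 52, 61, 70, …}.
The first of these with x mod 29 = 20 is 223.

223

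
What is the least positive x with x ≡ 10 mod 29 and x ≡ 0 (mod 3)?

39

x ≡ 0 (mod 3) gives x ∈ {0, 3, 6, 9, 12, 15, 18, 21, …}.
The first of these with x mod 29 = 10 is 39.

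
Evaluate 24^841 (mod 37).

18

By repeated squaring mod 37: 24^1≡24, 24^2≡21, 24^4≡34, 24^8≡9, 24^16≡7, 24^32≡12, 24^64≡33, 24^128≡16, 24^256≡34, 24^512≡9.
841 = 1 + 8 + 64 + 256 + 512, so 24^841 ≡ 24·9·33·34·9 ≡ 18 (mod 37).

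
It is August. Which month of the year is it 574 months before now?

October

574 = 47·12 + 10, so 574 mod 12 = 10.
August − 10 months → October.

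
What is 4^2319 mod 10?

4

Last digits of 4^n: 4, 6 (period 2).
2319 leaves remainder 1 on division by 2, so 4^2319 ends in 4.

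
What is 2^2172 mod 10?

6

Last digits of 2^n: 2, 4, 8, 6 (period 4).
2172 leaves remainder 0 on division by 4, so 2^2172 ends in 6.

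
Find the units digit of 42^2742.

4

The units digit of 42^n cycles with period 4: 2, 4, 8, 6, …
2742 mod 4 = 2, so the last digit matches 2^2 = 4.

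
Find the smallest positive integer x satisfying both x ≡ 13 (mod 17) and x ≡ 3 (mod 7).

x ≡ 3 (mod 7) gives x ∈ {3, 10, 17, 24, 31, 38, 45, 52, …}.
The first of these with x mod 17 = 13 is 115.

115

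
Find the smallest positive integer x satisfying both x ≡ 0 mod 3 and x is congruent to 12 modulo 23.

x ≡ 0 (mod 3) gives x ∈ {0, 3, 6, 9, 12}.
The first of these with x mod 23 = 12 is 12.

12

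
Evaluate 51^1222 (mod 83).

Successive squares of 51 mod 83: 51^1≡51, 51^2≡28, 51^4≡37, 51^8≡41, 51^16≡21, 51^32≡26, 51^64≡12, 51^128≡61, 51^256≡69, 51^512≡30, 51^1024≡70.
1222 = 2 + 4 + 64 + 128 + 1024, so 51^1222 ≡ 28·37·12·61·70 ≡ 81 (mod 83).

81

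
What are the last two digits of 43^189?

Successive squares of 43 mod 100: 43^1≡43, 43^2≡49, 43^4≡1, 43^8≡1, 43^16≡1, 43^32≡1, 43^64≡1, 43^128≡1.
Since 189 = 1 + 4 + 8 + 16 + 32 + 128 in binary, 43^189 ≡ 43·1·1·1·1·1 ≡ 43 (mod 100).

43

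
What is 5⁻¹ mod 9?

2

5·2 = 10 = 1·9 + 1, so 5⁻¹ ≡ 2 (mod 9).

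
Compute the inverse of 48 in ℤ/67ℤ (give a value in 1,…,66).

7

67 = 1·48 + 19
48 = 2·19 + 10
19 = 1·10 + 9
10 = 1·9 + 1
9 = 9·1 + 0
Back-substituting gives 48·7 ≡ 1 (mod 67).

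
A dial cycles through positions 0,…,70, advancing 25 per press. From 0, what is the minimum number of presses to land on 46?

The inverse of 25 mod 71 is 54 (since 25·54 = 1350 ≡ 1).
Multiplying both sides by 54: x ≡ 54·46 = 2484 ≡ 70 (mod 71).

70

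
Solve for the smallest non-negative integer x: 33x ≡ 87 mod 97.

82

The inverse of 33 mod 97 is 50 (since 33·50 = 1650 ≡ 1).
So x ≡ 50·87 = 4350 ≡ 82 (mod 97).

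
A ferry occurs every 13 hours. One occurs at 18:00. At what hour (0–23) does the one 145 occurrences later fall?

7

145·13 = 1885.
1885 = 78·24 + 13, so 1885 mod 24 = 13.
(18 + 13) mod 24 = 7.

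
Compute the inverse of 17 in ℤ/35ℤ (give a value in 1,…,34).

33

17·33 = 561 = 16·35 + 1, so 17⁻¹ ≡ 33 (mod 35).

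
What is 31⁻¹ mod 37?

37 = 1·31 + 6
31 = 5·6 + 1
6 = 6·1 + 0
Back-substituting gives 31·6 ≡ 1 (mod 37).

6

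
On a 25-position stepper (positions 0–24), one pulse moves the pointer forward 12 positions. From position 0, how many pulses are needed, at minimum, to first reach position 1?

25 = 2·12 + 1
12 = 12·1 + 0
Back-substituting gives 12·23 ≡ 1 (mod 25).

23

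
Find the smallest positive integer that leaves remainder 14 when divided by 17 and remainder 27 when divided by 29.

201

Since 29·10 ≡ 1 (mod 17), take x = 27 + 29·((14−27)·10 mod 17) = 27 + 29·6 = 201.
Check: 201 mod 17 = 14, 201 mod 29 = 27.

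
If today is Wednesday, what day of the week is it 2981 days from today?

Tuesday

2981 − 425·7 = 6, so 2981 ≡ 6 (mod 7).
Wednesday + 6 days → Tuesday.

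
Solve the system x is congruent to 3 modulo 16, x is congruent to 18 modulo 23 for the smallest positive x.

179

x ≡ 3 (mod 16) gives x ∈ {3, 19, 35, 51, 67, 83, 99, 115, …}.
The first of these with x mod 23 = 18 is 179.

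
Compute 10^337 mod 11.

Successive squares of 10 mod 11: 10^1≡10, 10^2≡1, 10^4≡1, 10^8≡1, 10^16≡1, 10^32≡1, 10^64≡1, 10^128≡1, 10^256≡1.
337 = 1 + 16 + 64 + 256, so 10^337 ≡ 10·1·1·1 ≡ 10 (mod 11).

10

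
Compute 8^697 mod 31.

2

Successive squares of 8 mod 31: 8^1≡8, 8^2≡2, 8^4≡4, 8^8≡16, 8^16≡8, 8^32≡2, 8^64≡4, 8^128≡16, 8^256≡8, 8^512≡2.
Since 697 = 1 + 8 + 16 + 32 + 128 + 512 in binary, 8^697 ≡ 8·16·8·2·16·2 ≡ 2 (mod 31).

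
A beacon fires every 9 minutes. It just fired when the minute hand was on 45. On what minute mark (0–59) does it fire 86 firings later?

86·9 = 774.
774 mod 60 = 54 (since 12·60 = 720).
(45 + 54) mod 60 = 39.

39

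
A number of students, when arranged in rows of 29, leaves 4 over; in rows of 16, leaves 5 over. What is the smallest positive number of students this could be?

149

Since 16·20 ≡ 1 (mod 29), take x = 5 + 16·((4−5)·20 mod 29) = 5 + 16·9 = 149.
Check: 149 mod 29 = 4, 149 mod 16 = 5.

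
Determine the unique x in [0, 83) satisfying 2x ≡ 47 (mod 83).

2⁻¹ ≡ 42 (mod 83) because 2·42 = 84 = 1·83 + 1.
So x ≡ 42·47 = 1974 ≡ 65 (mod 83).

65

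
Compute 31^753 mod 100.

Square-and-reduce mod 100: 31^1≡31, 31^2≡61, 31^4≡21, 31^8≡41, 31^16≡81, 31^32≡61, 31^64≡21, 31^128≡41, 31^256≡81, 31^512≡61.
Since 753 = 1 + 16 + 32 + 64 + 128 + 512 in binary, 31^753 ≡ 31·81·61·21·41·61 ≡ 91 (mod 100).

91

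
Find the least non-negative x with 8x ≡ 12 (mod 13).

8

8⁻¹ ≡ 5 (mod 13) because 8·5 = 40 = 3·13 + 1.
Multiplying both sides by 5: x ≡ 5·12 = 60 ≡ 8 (mod 13).
Check: 8·8 = 64 = 4·13 + 12.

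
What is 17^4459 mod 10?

Powers of 7 mod 10 repeat with period 4: 7, 9, 3, 1.
4459 mod 4 = 3, so the last digit matches 7^3 = 3.

3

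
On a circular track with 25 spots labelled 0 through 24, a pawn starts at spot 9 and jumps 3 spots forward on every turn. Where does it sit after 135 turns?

14

135·3 = 405.
405 − 16·25 = 5, so 405 ≡ 5 (mod 25).
(9 + 5) mod 25 = 14.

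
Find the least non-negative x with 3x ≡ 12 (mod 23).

3⁻¹ ≡ 8 (mod 23) because 3·8 = 24 = 1·23 + 1.
So x ≡ 8·12 = 96 ≡ 4 (mod 23).

4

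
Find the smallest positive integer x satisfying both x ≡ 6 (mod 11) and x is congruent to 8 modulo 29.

x ≡ 6 (mod 11) gives x ∈ {6, 17, 28, 39, 50, 61, 72, 83, …}.
The first of these with x mod 29 = 8 is 182.

182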